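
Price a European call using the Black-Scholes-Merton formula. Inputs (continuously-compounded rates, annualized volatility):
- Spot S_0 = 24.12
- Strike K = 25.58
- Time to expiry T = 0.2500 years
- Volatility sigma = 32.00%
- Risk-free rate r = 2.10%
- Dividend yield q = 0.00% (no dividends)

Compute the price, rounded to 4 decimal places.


d1 = (ln(S/K) + (r - q + 0.5*sigma^2) * T) / (sigma * sqrt(T)) = -0.25449640
d2 = d1 - sigma * sqrt(T) = -0.41449640
exp(-rT) = 0.99476376; exp(-qT) = 1.00000000
C = S_0 * exp(-qT) * N(d1) - K * exp(-rT) * N(d2)
N(d1) = 0.39955604; N(d2) = 0.33925530
C = 24.1200 * 1.00000000 * 0.39955604 - 25.5800 * 0.99476376 * 0.33925530 = 1.0046

Answer: Price = 1.0046


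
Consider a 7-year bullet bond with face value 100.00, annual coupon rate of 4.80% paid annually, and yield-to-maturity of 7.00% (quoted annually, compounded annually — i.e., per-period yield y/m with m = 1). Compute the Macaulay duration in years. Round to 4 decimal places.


Coupon per period c = face * coupon_rate / m = 4.800000
Periods per year m = 1; per-period yield y/m = 0.070000
Number of cashflows N = 7
Cashflows (t years, CF_t, discount factor 1/(1+y/m)^(m*t), PV):
  t = 1.0000: CF_t = 4.800000, DF = 0.934579, PV = 4.485981
  t = 2.0000: CF_t = 4.800000, DF = 0.873439, PV = 4.192506
  t = 3.0000: CF_t = 4.800000, DF = 0.816298, PV = 3.918230
  t = 4.0000: CF_t = 4.800000, DF = 0.762895, PV = 3.661897
  t = 5.0000: CF_t = 4.800000, DF = 0.712986, PV = 3.422334
  t = 6.0000: CF_t = 4.800000, DF = 0.666342, PV = 3.198443
  t = 7.0000: CF_t = 104.800000, DF = 0.622750, PV = 65.264173
Price P = sum_t PV_t = 88.143563
Macaulay numerator sum_t t * PV_t:
  t * PV_t at t = 1.0000: 4.485981
  t * PV_t at t = 2.0000: 8.385012
  t * PV_t at t = 3.0000: 11.754689
  t * PV_t at t = 4.0000: 14.647588
  t * PV_t at t = 5.0000: 17.111668
  t * PV_t at t = 6.0000: 19.190656
  t * PV_t at t = 7.0000: 456.849211
Macaulay duration D = (sum_t t * PV_t) / P = 532.424806 / 88.143563 = 6.040428

Answer: Macaulay duration = 6.0404 years


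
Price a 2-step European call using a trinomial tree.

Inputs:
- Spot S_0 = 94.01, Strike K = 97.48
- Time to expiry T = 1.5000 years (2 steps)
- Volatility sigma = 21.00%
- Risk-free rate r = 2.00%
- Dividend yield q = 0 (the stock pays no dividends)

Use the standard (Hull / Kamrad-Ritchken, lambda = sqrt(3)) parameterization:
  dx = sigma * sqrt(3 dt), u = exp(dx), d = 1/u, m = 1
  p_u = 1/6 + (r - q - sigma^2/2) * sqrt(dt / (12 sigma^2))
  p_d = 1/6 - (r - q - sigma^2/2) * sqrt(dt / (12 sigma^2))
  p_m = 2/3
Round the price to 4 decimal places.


dt = T/N = 0.750000; dx = sigma*sqrt(3*dt) = 0.315000
u = exp(dx) = 1.370259; d = 1/u = 0.729789
p_u = 0.164226, p_m = 0.666667, p_d = 0.169107
Discount per step: exp(-r*dt) = 0.985112
Stock lattice S(k, j) with j the centered position index:
  k=0: S(0,+0) = 94.0100
  k=1: S(1,-1) = 68.6075; S(1,+0) = 94.0100; S(1,+1) = 128.8181
  k=2: S(2,-2) = 50.0690; S(2,-1) = 68.6075; S(2,+0) = 94.0100; S(2,+1) = 128.8181; S(2,+2) = 176.5142
Terminal payoffs V(N, j) = max(S_T - K, 0):
  V(2,-2) = 0.000000; V(2,-1) = 0.000000; V(2,+0) = 0.000000; V(2,+1) = 31.338078; V(2,+2) = 79.034171
Backward induction: V(k, j) = exp(-r*dt) * [p_u * V(k+1, j+1) + p_m * V(k+1, j) + p_d * V(k+1, j-1)]
  V(1,-1) = exp(-r*dt) * [p_u*0.000000 + p_m*0.000000 + p_d*0.000000] = 0.000000
  V(1,+0) = exp(-r*dt) * [p_u*31.338078 + p_m*0.000000 + p_d*0.000000] = 5.069911
  V(1,+1) = exp(-r*dt) * [p_u*79.034171 + p_m*31.338078 + p_d*0.000000] = 33.367251
  V(0,+0) = exp(-r*dt) * [p_u*33.367251 + p_m*5.069911 + p_d*0.000000] = 8.727813

Answer: Price = V(0,0) = 8.7278


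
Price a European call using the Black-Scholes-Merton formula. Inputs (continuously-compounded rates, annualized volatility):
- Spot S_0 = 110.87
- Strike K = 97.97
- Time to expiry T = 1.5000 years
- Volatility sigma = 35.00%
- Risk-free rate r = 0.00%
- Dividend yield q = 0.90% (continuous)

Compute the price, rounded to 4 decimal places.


Answer: Price = 23.8704

Derivation:
d1 = (ln(S/K) + (r - q + 0.5*sigma^2) * T) / (sigma * sqrt(T)) = 0.47140321
d2 = d1 - sigma * sqrt(T) = 0.04274251
exp(-rT) = 1.00000000; exp(-qT) = 0.98659072
C = S_0 * exp(-qT) * N(d1) - K * exp(-rT) * N(d2)
N(d1) = 0.68132359; N(d2) = 0.51704660
C = 110.8700 * 0.98659072 * 0.68132359 - 97.9700 * 1.00000000 * 0.51704660 = 23.8704


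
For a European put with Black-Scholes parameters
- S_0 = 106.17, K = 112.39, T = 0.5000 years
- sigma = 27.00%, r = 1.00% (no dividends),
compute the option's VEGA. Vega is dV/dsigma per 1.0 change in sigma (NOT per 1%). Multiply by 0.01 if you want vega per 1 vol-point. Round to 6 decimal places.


Answer: Vega = 29.486808

Derivation:
d1 = -0.1765587100; d2 = -0.3674775409
phi(d1) = 0.3927723794; exp(-qT) = 1.0000000000; exp(-rT) = 0.9950124792
Vega = S * exp(-qT) * phi(d1) * sqrt(T) = 106.1700 * 1.0000000000 * 0.3927723794 * 0.7071067812 = 29.486808


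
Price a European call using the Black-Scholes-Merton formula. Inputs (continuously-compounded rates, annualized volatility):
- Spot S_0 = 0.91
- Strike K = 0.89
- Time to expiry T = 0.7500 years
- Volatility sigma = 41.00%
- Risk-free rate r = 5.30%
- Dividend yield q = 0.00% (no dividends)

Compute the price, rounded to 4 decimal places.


Answer: Price = 0.1536

Derivation:
d1 = (ln(S/K) + (r - q + 0.5*sigma^2) * T) / (sigma * sqrt(T)) = 0.35207280
d2 = d1 - sigma * sqrt(T) = -0.00299761
exp(-rT) = 0.96102967; exp(-qT) = 1.00000000
C = S_0 * exp(-qT) * N(d1) - K * exp(-rT) * N(d2)
N(d1) = 0.63760817; N(d2) = 0.49880413
C = 0.9100 * 1.00000000 * 0.63760817 - 0.8900 * 0.96102967 * 0.49880413 = 0.1536


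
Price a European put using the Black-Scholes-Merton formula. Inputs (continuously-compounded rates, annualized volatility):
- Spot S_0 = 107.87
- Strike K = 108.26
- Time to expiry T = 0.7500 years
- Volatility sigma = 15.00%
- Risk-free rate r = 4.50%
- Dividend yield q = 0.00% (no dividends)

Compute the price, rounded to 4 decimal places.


d1 = (ln(S/K) + (r - q + 0.5*sigma^2) * T) / (sigma * sqrt(T)) = 0.29697787
d2 = d1 - sigma * sqrt(T) = 0.16707406
exp(-rT) = 0.96681318; exp(-qT) = 1.00000000
P = K * exp(-rT) * N(-d2) - S_0 * exp(-qT) * N(-d1)
N(-d1) = 0.38324170; N(-d2) = 0.43365589
P = 108.2600 * 0.96681318 * 0.43365589 - 107.8700 * 1.00000000 * 0.38324170 = 4.0493

Answer: Price = 4.0493


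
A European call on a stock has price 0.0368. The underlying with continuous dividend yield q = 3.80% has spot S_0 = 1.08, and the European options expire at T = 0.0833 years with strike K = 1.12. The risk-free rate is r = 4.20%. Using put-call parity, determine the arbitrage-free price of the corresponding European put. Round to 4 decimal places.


Put-call parity: C - P = S_0 * exp(-qT) - K * exp(-rT).
S_0 * exp(-qT) = 1.0800 * 0.99683960 = 1.07658677
K * exp(-rT) = 1.1200 * 0.99650751 = 1.11608841
P = C - S*exp(-qT) + K*exp(-rT)
P = 0.0368 - 1.07658677 + 1.11608841 = 0.0763

Answer: Put price = 0.0763


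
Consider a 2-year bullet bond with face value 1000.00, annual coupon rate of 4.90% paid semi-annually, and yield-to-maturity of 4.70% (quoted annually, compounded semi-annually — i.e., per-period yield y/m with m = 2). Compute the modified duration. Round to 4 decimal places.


Coupon per period c = face * coupon_rate / m = 24.500000
Periods per year m = 2; per-period yield y/m = 0.023500
Number of cashflows N = 4
Cashflows (t years, CF_t, discount factor 1/(1+y/m)^(m*t), PV):
  t = 0.5000: CF_t = 24.500000, DF = 0.977040, PV = 23.937469
  t = 1.0000: CF_t = 24.500000, DF = 0.954606, PV = 23.387855
  t = 1.5000: CF_t = 24.500000, DF = 0.932688, PV = 22.850860
  t = 2.0000: CF_t = 1024.500000, DF = 0.911273, PV = 933.599423
Price P = sum_t PV_t = 1003.775607
First compute Macaulay numerator sum_t t * PV_t:
  t * PV_t at t = 0.5000: 11.968735
  t * PV_t at t = 1.0000: 23.387855
  t * PV_t at t = 1.5000: 34.276290
  t * PV_t at t = 2.0000: 1867.198846
Macaulay duration D = 1936.831726 / 1003.775607 = 1.929547
Modified duration = D / (1 + y/m) = 1.929547 / (1 + 0.023500) = 1.885243

Answer: Modified duration = 1.8852


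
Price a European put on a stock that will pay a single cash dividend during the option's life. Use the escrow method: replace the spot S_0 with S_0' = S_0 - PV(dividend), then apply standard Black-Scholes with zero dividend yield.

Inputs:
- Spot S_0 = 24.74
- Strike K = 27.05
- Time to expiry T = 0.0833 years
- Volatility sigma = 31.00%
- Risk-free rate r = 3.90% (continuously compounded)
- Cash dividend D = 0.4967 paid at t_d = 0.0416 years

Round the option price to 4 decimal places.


Answer: Price = 2.8497

Derivation:
PV(D) = D * exp(-r * t_d) = 0.4967 * 0.99837892 = 0.49589481
S_0' = S_0 - PV(D) = 24.7400 - 0.49589481 = 24.24410519
d1 = (ln(S_0'/K) + (r + sigma^2/2)*T) / (sigma*sqrt(T)) = -1.14296017
d2 = d1 - sigma*sqrt(T) = -1.23243156
exp(-rT) = 0.99675657
N(-d1) = 0.87347244; N(-d2) = 0.89110604
P = K * exp(-rT) * N(-d2) - S_0' * N(-d1) = 27.0500 * 0.99675657 * 0.89110604 - 24.24410519 * 0.87347244 = 2.8497


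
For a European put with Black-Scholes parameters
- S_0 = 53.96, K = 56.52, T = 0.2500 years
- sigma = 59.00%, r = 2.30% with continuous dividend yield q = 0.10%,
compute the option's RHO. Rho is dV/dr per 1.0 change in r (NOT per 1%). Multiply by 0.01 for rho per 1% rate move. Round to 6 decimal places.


d1 = 0.0090202492; d2 = -0.2859797508
phi(d1) = 0.3989260508; exp(-qT) = 0.9997500312; exp(-rT) = 0.9942664996
N(-d2) = 0.6125531846
Rho = -K*T*exp(-rT)*N(-d2) = -56.5200 * 0.2500 * 0.9942664996 * 0.6125531846 = -8.605751

Answer: Rho = -8.605751


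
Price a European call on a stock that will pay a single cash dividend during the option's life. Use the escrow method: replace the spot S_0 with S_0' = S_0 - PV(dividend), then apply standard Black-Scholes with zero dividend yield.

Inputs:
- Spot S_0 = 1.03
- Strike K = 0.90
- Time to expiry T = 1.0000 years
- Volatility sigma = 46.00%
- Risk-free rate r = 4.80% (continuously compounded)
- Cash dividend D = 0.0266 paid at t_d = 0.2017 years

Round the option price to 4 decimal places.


PV(D) = D * exp(-r * t_d) = 0.0266 * 0.99036512 = 0.02634371
S_0' = S_0 - PV(D) = 1.0300 - 0.02634371 = 1.00365629
d1 = (ln(S_0'/K) + (r + sigma^2/2)*T) / (sigma*sqrt(T)) = 0.57132638
d2 = d1 - sigma*sqrt(T) = 0.11132638
exp(-rT) = 0.95313379
N(d1) = 0.71611079; N(d2) = 0.54432123
C = S_0' * N(d1) - K * exp(-rT) * N(d2) = 1.00365629 * 0.71611079 - 0.9000 * 0.95313379 * 0.54432123 = 0.2518

Answer: Price = 0.2518


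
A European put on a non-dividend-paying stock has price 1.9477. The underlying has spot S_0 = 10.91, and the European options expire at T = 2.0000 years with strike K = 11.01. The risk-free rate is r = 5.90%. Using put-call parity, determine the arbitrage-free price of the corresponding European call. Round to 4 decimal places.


Answer: Call price = 3.0732

Derivation:
Put-call parity: C - P = S_0 * exp(-qT) - K * exp(-rT).
S_0 * exp(-qT) = 10.9100 * 1.00000000 = 10.91000000
K * exp(-rT) = 11.0100 * 0.88869605 = 9.78454354
C = P + S*exp(-qT) - K*exp(-rT)
C = 1.9477 + 10.91000000 - 9.78454354 = 3.0732


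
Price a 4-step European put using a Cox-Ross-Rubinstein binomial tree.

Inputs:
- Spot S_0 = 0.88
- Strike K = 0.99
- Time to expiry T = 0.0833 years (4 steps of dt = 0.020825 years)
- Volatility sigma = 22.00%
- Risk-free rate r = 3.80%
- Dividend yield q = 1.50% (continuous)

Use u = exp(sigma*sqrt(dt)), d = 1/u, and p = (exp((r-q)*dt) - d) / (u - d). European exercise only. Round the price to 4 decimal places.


dt = T/N = 0.020825
u = exp(sigma*sqrt(dt)) = 1.032257; d = 1/u = 0.968751
p = (exp((r-q)*dt) - d) / (u - d) = 0.499608
Discount per step: exp(-r*dt) = 0.999209
Stock lattice S(k, i) with i counting down-moves:
  k=0: S(0,0) = 0.8800
  k=1: S(1,0) = 0.9084; S(1,1) = 0.8525
  k=2: S(2,0) = 0.9377; S(2,1) = 0.8800; S(2,2) = 0.8259
  k=3: S(3,0) = 0.9679; S(3,1) = 0.9084; S(3,2) = 0.8525; S(3,3) = 0.8001
  k=4: S(4,0) = 0.9992; S(4,1) = 0.9377; S(4,2) = 0.8800; S(4,3) = 0.8259; S(4,4) = 0.7751
Terminal payoffs V(N, i) = max(K - S_T, 0):
  V(4,0) = 0.000000; V(4,1) = 0.052312; V(4,2) = 0.110000; V(4,3) = 0.164139; V(4,4) = 0.214948
Backward induction: V(k, i) = exp(-r*dt) * [p * V(k+1, i) + (1-p) * V(k+1, i+1)].
  V(3,0) = exp(-r*dt) * [p*0.000000 + (1-p)*0.052312] = 0.026156
  V(3,1) = exp(-r*dt) * [p*0.052312 + (1-p)*0.110000] = 0.081114
  V(3,2) = exp(-r*dt) * [p*0.110000 + (1-p)*0.164139] = 0.136982
  V(3,3) = exp(-r*dt) * [p*0.164139 + (1-p)*0.214948] = 0.189414
  V(2,0) = exp(-r*dt) * [p*0.026156 + (1-p)*0.081114] = 0.053614
  V(2,1) = exp(-r*dt) * [p*0.081114 + (1-p)*0.136982] = 0.108984
  V(2,2) = exp(-r*dt) * [p*0.136982 + (1-p)*0.189414] = 0.163089
  V(1,0) = exp(-r*dt) * [p*0.053614 + (1-p)*0.108984] = 0.081256
  V(1,1) = exp(-r*dt) * [p*0.108984 + (1-p)*0.163089] = 0.135950
  V(0,0) = exp(-r*dt) * [p*0.081256 + (1-p)*0.135950] = 0.108539

Answer: Price = V(0,0) = 0.1085


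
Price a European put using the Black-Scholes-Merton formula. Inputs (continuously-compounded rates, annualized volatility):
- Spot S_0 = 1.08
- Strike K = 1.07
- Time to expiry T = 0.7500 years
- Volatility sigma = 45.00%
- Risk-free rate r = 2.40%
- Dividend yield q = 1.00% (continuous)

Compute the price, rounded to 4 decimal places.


Answer: Price = 0.1537

Derivation:
d1 = (ln(S/K) + (r - q + 0.5*sigma^2) * T) / (sigma * sqrt(T)) = 0.24566868
d2 = d1 - sigma * sqrt(T) = -0.14404275
exp(-rT) = 0.98216103; exp(-qT) = 0.99252805
P = K * exp(-rT) * N(-d2) - S_0 * exp(-qT) * N(-d1)
N(-d1) = 0.40296936; N(-d2) = 0.55726665
P = 1.0700 * 0.98216103 * 0.55726665 - 1.0800 * 0.99252805 * 0.40296936 = 0.1537


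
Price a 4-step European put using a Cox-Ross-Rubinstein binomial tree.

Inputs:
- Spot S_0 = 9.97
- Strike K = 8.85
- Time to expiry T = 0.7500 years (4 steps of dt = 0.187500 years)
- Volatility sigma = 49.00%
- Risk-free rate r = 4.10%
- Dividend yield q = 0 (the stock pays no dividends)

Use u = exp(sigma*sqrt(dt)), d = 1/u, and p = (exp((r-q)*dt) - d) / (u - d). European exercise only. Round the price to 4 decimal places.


dt = T/N = 0.187500
u = exp(sigma*sqrt(dt)) = 1.236366; d = 1/u = 0.808822
p = (exp((r-q)*dt) - d) / (u - d) = 0.465204
Discount per step: exp(-r*dt) = 0.992342
Stock lattice S(k, i) with i counting down-moves:
  k=0: S(0,0) = 9.9700
  k=1: S(1,0) = 12.3266; S(1,1) = 8.0640
  k=2: S(2,0) = 15.2401; S(2,1) = 9.9700; S(2,2) = 6.5223
  k=3: S(3,0) = 18.8424; S(3,1) = 12.3266; S(3,2) = 8.0640; S(3,3) = 5.2754
  k=4: S(4,0) = 23.2961; S(4,1) = 15.2401; S(4,2) = 9.9700; S(4,3) = 6.5223; S(4,4) = 4.2668
Terminal payoffs V(N, i) = max(K - S_T, 0):
  V(4,0) = 0.000000; V(4,1) = 0.000000; V(4,2) = 0.000000; V(4,3) = 2.327693; V(4,4) = 4.583151
Backward induction: V(k, i) = exp(-r*dt) * [p * V(k+1, i) + (1-p) * V(k+1, i+1)].
  V(3,0) = exp(-r*dt) * [p*0.000000 + (1-p)*0.000000] = 0.000000
  V(3,1) = exp(-r*dt) * [p*0.000000 + (1-p)*0.000000] = 0.000000
  V(3,2) = exp(-r*dt) * [p*0.000000 + (1-p)*2.327693] = 1.235308
  V(3,3) = exp(-r*dt) * [p*2.327693 + (1-p)*4.583151] = 3.506840
  V(2,0) = exp(-r*dt) * [p*0.000000 + (1-p)*0.000000] = 0.000000
  V(2,1) = exp(-r*dt) * [p*0.000000 + (1-p)*1.235308] = 0.655579
  V(2,2) = exp(-r*dt) * [p*1.235308 + (1-p)*3.506840] = 2.431351
  V(1,0) = exp(-r*dt) * [p*0.000000 + (1-p)*0.655579] = 0.347916
  V(1,1) = exp(-r*dt) * [p*0.655579 + (1-p)*2.431351] = 1.592962
  V(0,0) = exp(-r*dt) * [p*0.347916 + (1-p)*1.592962] = 1.005998

Answer: Price = V(0,0) = 1.0060


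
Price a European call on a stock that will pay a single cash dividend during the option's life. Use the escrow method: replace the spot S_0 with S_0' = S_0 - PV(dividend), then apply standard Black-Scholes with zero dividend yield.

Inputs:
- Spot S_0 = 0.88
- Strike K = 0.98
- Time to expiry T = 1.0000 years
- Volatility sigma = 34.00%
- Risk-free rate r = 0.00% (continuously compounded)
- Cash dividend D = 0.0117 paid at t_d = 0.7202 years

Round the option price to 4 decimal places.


PV(D) = D * exp(-r * t_d) = 0.0117 * 1.00000000 = 0.01170000
S_0' = S_0 - PV(D) = 0.8800 - 0.01170000 = 0.86830000
d1 = (ln(S_0'/K) + (r + sigma^2/2)*T) / (sigma*sqrt(T)) = -0.18592734
d2 = d1 - sigma*sqrt(T) = -0.52592734
exp(-rT) = 1.00000000
N(d1) = 0.42625087; N(d2) = 0.29946935
C = S_0' * N(d1) - K * exp(-rT) * N(d2) = 0.86830000 * 0.42625087 - 0.9800 * 1.00000000 * 0.29946935 = 0.0766

Answer: Price = 0.0766


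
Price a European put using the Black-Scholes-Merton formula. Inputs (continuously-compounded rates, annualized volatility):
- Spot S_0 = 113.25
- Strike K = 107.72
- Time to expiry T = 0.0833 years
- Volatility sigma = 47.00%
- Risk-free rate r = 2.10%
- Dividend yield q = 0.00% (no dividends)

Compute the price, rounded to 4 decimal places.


d1 = (ln(S/K) + (r - q + 0.5*sigma^2) * T) / (sigma * sqrt(T)) = 0.44977665
d2 = d1 - sigma * sqrt(T) = 0.31412648
exp(-rT) = 0.99825223; exp(-qT) = 1.00000000
P = K * exp(-rT) * N(-d2) - S_0 * exp(-qT) * N(-d1)
N(-d1) = 0.32643575; N(-d2) = 0.37671249
P = 107.7200 * 0.99825223 * 0.37671249 - 113.2500 * 1.00000000 * 0.32643575 = 3.5397

Answer: Price = 3.5397


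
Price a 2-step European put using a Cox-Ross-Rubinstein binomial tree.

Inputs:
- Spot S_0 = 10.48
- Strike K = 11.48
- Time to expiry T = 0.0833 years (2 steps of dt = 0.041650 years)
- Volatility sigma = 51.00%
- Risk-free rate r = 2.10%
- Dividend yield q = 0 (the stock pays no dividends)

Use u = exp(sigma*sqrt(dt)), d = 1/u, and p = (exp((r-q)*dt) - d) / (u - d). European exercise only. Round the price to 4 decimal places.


Answer: Price = V(0,0) = 1.3053

Derivation:
dt = T/N = 0.041650
u = exp(sigma*sqrt(dt)) = 1.109692; d = 1/u = 0.901151
p = (exp((r-q)*dt) - d) / (u - d) = 0.478199
Discount per step: exp(-r*dt) = 0.999126
Stock lattice S(k, i) with i counting down-moves:
  k=0: S(0,0) = 10.4800
  k=1: S(1,0) = 11.6296; S(1,1) = 9.4441
  k=2: S(2,0) = 12.9052; S(2,1) = 10.4800; S(2,2) = 8.5105
Terminal payoffs V(N, i) = max(K - S_T, 0):
  V(2,0) = 0.000000; V(2,1) = 1.000000; V(2,2) = 2.969474
Backward induction: V(k, i) = exp(-r*dt) * [p * V(k+1, i) + (1-p) * V(k+1, i+1)].
  V(1,0) = exp(-r*dt) * [p*0.000000 + (1-p)*1.000000] = 0.521345
  V(1,1) = exp(-r*dt) * [p*1.000000 + (1-p)*2.969474] = 2.025901
  V(0,0) = exp(-r*dt) * [p*0.521345 + (1-p)*2.025901] = 1.305282


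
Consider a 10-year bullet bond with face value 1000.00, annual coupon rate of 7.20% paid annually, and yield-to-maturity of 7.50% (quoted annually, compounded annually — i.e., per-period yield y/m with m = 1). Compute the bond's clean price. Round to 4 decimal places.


Answer: Price = 979.4078

Derivation:
Coupon per period c = face * coupon_rate / m = 72.000000
Periods per year m = 1; per-period yield y/m = 0.075000
Number of cashflows N = 10
Cashflows (t years, CF_t, discount factor 1/(1+y/m)^(m*t), PV):
  t = 1.0000: CF_t = 72.000000, DF = 0.930233, PV = 66.976744
  t = 2.0000: CF_t = 72.000000, DF = 0.865333, PV = 62.303948
  t = 3.0000: CF_t = 72.000000, DF = 0.804961, PV = 57.957161
  t = 4.0000: CF_t = 72.000000, DF = 0.748801, PV = 53.913638
  t = 5.0000: CF_t = 72.000000, DF = 0.696559, PV = 50.152222
  t = 6.0000: CF_t = 72.000000, DF = 0.647962, PV = 46.653229
  t = 7.0000: CF_t = 72.000000, DF = 0.602755, PV = 43.398353
  t = 8.0000: CF_t = 72.000000, DF = 0.560702, PV = 40.370561
  t = 9.0000: CF_t = 72.000000, DF = 0.521583, PV = 37.554010
  t = 10.0000: CF_t = 1072.000000, DF = 0.485194, PV = 520.127891
Price P = sum_t PV_t = 979.407757


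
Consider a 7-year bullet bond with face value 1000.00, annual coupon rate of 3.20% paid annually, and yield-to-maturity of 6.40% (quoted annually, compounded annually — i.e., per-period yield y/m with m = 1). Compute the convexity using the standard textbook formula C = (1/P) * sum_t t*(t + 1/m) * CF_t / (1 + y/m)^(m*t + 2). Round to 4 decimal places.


Answer: Convexity = 43.0071

Derivation:
Coupon per period c = face * coupon_rate / m = 32.000000
Periods per year m = 1; per-period yield y/m = 0.064000
Number of cashflows N = 7
Cashflows (t years, CF_t, discount factor 1/(1+y/m)^(m*t), PV):
  t = 1.0000: CF_t = 32.000000, DF = 0.939850, PV = 30.075188
  t = 2.0000: CF_t = 32.000000, DF = 0.883317, PV = 28.266154
  t = 3.0000: CF_t = 32.000000, DF = 0.830185, PV = 26.565934
  t = 4.0000: CF_t = 32.000000, DF = 0.780249, PV = 24.967983
  t = 5.0000: CF_t = 32.000000, DF = 0.733317, PV = 23.466150
  t = 6.0000: CF_t = 32.000000, DF = 0.689208, PV = 22.054652
  t = 7.0000: CF_t = 1032.000000, DF = 0.647752, PV = 668.479820
Price P = sum_t PV_t = 823.875882
Convexity numerator sum_t t*(t + 1/m) * CF_t / (1+y/m)^(m*t + 2):
  t = 1.0000: term = 53.131869
  t = 2.0000: term = 149.807900
  t = 3.0000: term = 281.593797
  t = 4.0000: term = 441.093041
  t = 5.0000: term = 621.841693
  t = 6.0000: term = 818.212754
  t = 7.0000: term = 33066.868833
Convexity = (1/P) * sum = 35432.549889 / 823.875882 = 43.007145


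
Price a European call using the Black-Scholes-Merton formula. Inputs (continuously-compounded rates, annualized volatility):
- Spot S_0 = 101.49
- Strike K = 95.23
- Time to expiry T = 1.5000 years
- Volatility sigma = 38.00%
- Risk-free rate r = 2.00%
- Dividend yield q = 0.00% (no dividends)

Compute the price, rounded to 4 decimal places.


Answer: Price = 22.7305

Derivation:
d1 = (ln(S/K) + (r - q + 0.5*sigma^2) * T) / (sigma * sqrt(T)) = 0.43395773
d2 = d1 - sigma * sqrt(T) = -0.03144532
exp(-rT) = 0.97044553; exp(-qT) = 1.00000000
C = S_0 * exp(-qT) * N(d1) - K * exp(-rT) * N(d2)
N(d1) = 0.66784043; N(d2) = 0.48745720
C = 101.4900 * 1.00000000 * 0.66784043 - 95.2300 * 0.97044553 * 0.48745720 = 22.7305


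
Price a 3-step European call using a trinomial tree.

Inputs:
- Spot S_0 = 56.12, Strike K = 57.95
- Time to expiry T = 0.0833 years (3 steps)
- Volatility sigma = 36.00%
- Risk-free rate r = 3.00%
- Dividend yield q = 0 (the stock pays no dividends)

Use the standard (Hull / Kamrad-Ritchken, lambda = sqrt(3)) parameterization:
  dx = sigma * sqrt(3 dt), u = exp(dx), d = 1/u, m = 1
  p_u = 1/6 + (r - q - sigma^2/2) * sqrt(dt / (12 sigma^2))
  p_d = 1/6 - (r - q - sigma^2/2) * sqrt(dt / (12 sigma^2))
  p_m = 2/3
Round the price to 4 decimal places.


Answer: Price = V(0,0) = 1.6501

Derivation:
dt = T/N = 0.027767; dx = sigma*sqrt(3*dt) = 0.103902
u = exp(dx) = 1.109492; d = 1/u = 0.901313
p_u = 0.162017, p_m = 0.666667, p_d = 0.171317
Discount per step: exp(-r*dt) = 0.999167
Stock lattice S(k, j) with j the centered position index:
  k=0: S(0,+0) = 56.1200
  k=1: S(1,-1) = 50.5817; S(1,+0) = 56.1200; S(1,+1) = 62.2647
  k=2: S(2,-2) = 45.5900; S(2,-1) = 50.5817; S(2,+0) = 56.1200; S(2,+1) = 62.2647; S(2,+2) = 69.0822
  k=3: S(3,-3) = 41.0909; S(3,-2) = 45.5900; S(3,-1) = 50.5817; S(3,+0) = 56.1200; S(3,+1) = 62.2647; S(3,+2) = 69.0822; S(3,+3) = 76.6461
Terminal payoffs V(N, j) = max(S_T - K, 0):
  V(3,-3) = 0.000000; V(3,-2) = 0.000000; V(3,-1) = 0.000000; V(3,+0) = 0.000000; V(3,+1) = 4.314692; V(3,+2) = 11.132178; V(3,+3) = 18.696124
Backward induction: V(k, j) = exp(-r*dt) * [p_u * V(k+1, j+1) + p_m * V(k+1, j) + p_d * V(k+1, j-1)]
  V(2,-2) = exp(-r*dt) * [p_u*0.000000 + p_m*0.000000 + p_d*0.000000] = 0.000000
  V(2,-1) = exp(-r*dt) * [p_u*0.000000 + p_m*0.000000 + p_d*0.000000] = 0.000000
  V(2,+0) = exp(-r*dt) * [p_u*4.314692 + p_m*0.000000 + p_d*0.000000] = 0.698470
  V(2,+1) = exp(-r*dt) * [p_u*11.132178 + p_m*4.314692 + p_d*0.000000] = 4.676163
  V(2,+2) = exp(-r*dt) * [p_u*18.696124 + p_m*11.132178 + p_d*4.314692] = 11.180398
  V(1,-1) = exp(-r*dt) * [p_u*0.698470 + p_m*0.000000 + p_d*0.000000] = 0.113070
  V(1,+0) = exp(-r*dt) * [p_u*4.676163 + p_m*0.698470 + p_d*0.000000] = 1.222245
  V(1,+1) = exp(-r*dt) * [p_u*11.180398 + p_m*4.676163 + p_d*0.698470] = 5.044309
  V(0,+0) = exp(-r*dt) * [p_u*5.044309 + p_m*1.222245 + p_d*0.113070] = 1.650088


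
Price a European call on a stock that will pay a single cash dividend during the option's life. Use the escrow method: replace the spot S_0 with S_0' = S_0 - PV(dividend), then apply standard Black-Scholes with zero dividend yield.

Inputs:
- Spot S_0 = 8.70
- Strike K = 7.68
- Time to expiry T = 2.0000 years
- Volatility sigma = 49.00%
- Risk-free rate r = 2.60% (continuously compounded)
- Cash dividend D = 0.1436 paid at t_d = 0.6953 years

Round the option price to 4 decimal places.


PV(D) = D * exp(-r * t_d) = 0.1436 * 0.98208462 = 0.14102735
S_0' = S_0 - PV(D) = 8.7000 - 0.14102735 = 8.55897265
d1 = (ln(S_0'/K) + (r + sigma^2/2)*T) / (sigma*sqrt(T)) = 0.57789473
d2 = d1 - sigma*sqrt(T) = -0.11506991
exp(-rT) = 0.94932887
N(d1) = 0.71833240; N(d2) = 0.45419485
C = S_0' * N(d1) - K * exp(-rT) * N(d2) = 8.55897265 * 0.71833240 - 7.6800 * 0.94932887 * 0.45419485 = 2.8367

Answer: Price = 2.8367


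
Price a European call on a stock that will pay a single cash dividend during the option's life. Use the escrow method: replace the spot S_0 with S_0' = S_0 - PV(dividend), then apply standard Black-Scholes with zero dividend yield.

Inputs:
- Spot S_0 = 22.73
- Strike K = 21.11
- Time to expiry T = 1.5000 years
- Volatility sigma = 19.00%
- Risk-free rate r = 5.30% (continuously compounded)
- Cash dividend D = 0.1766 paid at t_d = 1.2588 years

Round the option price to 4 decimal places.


Answer: Price = 3.8515

Derivation:
PV(D) = D * exp(-r * t_d) = 0.1766 * 0.93546046 = 0.16520232
S_0' = S_0 - PV(D) = 22.7300 - 0.16520232 = 22.56479768
d1 = (ln(S_0'/K) + (r + sigma^2/2)*T) / (sigma*sqrt(T)) = 0.74438363
d2 = d1 - sigma*sqrt(T) = 0.51168210
exp(-rT) = 0.92357802
N(d1) = 0.77167779; N(d2) = 0.69556324
C = S_0' * N(d1) - K * exp(-rT) * N(d2) = 22.56479768 * 0.77167779 - 21.1100 * 0.92357802 * 0.69556324 = 3.8515


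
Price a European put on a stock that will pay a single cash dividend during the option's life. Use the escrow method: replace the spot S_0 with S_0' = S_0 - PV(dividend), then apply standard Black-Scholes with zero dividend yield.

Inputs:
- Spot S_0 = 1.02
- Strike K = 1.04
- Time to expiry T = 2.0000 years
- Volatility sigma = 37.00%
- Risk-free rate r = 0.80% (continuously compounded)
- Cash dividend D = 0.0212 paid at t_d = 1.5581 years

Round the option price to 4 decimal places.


PV(D) = D * exp(-r * t_d) = 0.0212 * 0.98761256 = 0.02093739
S_0' = S_0 - PV(D) = 1.0200 - 0.02093739 = 0.99906261
d1 = (ln(S_0'/K) + (r + sigma^2/2)*T) / (sigma*sqrt(T)) = 0.21546014
d2 = d1 - sigma*sqrt(T) = -0.30779888
exp(-rT) = 0.98412732
N(-d1) = 0.41470429; N(-d2) = 0.62088231
P = K * exp(-rT) * N(-d2) - S_0' * N(-d1) = 1.0400 * 0.98412732 * 0.62088231 - 0.99906261 * 0.41470429 = 0.2212

Answer: Price = 0.2212


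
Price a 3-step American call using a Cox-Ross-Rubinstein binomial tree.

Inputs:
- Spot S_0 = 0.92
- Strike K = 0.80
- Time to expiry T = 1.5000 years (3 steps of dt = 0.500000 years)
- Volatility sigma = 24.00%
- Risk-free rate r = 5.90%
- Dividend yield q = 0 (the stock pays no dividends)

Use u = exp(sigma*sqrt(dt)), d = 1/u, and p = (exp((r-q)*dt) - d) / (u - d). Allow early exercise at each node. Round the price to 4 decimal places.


Answer: Price = V(0,0) = 0.2163

Derivation:
dt = T/N = 0.500000
u = exp(sigma*sqrt(dt)) = 1.184956; d = 1/u = 0.843913
p = (exp((r-q)*dt) - d) / (u - d) = 0.545463
Discount per step: exp(-r*dt) = 0.970931
Stock lattice S(k, i) with i counting down-moves:
  k=0: S(0,0) = 0.9200
  k=1: S(1,0) = 1.0902; S(1,1) = 0.7764
  k=2: S(2,0) = 1.2918; S(2,1) = 0.9200; S(2,2) = 0.6552
  k=3: S(3,0) = 1.5307; S(3,1) = 1.0902; S(3,2) = 0.7764; S(3,3) = 0.5529
Terminal payoffs V(N, i) = max(S_T - K, 0):
  V(3,0) = 0.730716; V(3,1) = 0.290160; V(3,2) = 0.000000; V(3,3) = 0.000000
Backward induction: V(k, i) = exp(-r*dt) * [p * V(k+1, i) + (1-p) * V(k+1, i+1)]; then take max(V_cont, immediate exercise) for American.
  V(2,0) = exp(-r*dt) * [p*0.730716 + (1-p)*0.290160] = 0.515046; exercise = 0.491791; V(2,0) = max -> 0.515046
  V(2,1) = exp(-r*dt) * [p*0.290160 + (1-p)*0.000000] = 0.153670; exercise = 0.120000; V(2,1) = max -> 0.153670
  V(2,2) = exp(-r*dt) * [p*0.000000 + (1-p)*0.000000] = 0.000000; exercise = 0.000000; V(2,2) = max -> 0.000000
  V(1,0) = exp(-r*dt) * [p*0.515046 + (1-p)*0.153670] = 0.340591; exercise = 0.290160; V(1,0) = max -> 0.340591
  V(1,1) = exp(-r*dt) * [p*0.153670 + (1-p)*0.000000] = 0.081385; exercise = 0.000000; V(1,1) = max -> 0.081385
  V(0,0) = exp(-r*dt) * [p*0.340591 + (1-p)*0.081385] = 0.216296; exercise = 0.120000; V(0,0) = max -> 0.216296


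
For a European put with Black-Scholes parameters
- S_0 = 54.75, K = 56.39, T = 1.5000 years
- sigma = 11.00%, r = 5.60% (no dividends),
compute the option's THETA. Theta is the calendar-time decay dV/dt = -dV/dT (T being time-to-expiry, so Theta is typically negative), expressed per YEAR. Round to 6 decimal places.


Answer: Theta = 0.190991

Derivation:
d1 = 0.4717905104; d2 = 0.3370685745
phi(d1) = 0.3569242602; exp(-qT) = 1.0000000000; exp(-rT) = 0.9194312561
Theta = -S*exp(-qT)*phi(d1)*sigma/(2*sqrt(T)) + r*K*exp(-rT)*N(-d2) - q*S*exp(-qT)*N(-d1)
N(-d1) = 0.3185381625; N(-d2) = 0.3680326033; sqrt(T) = 1.2247448714
Term 1 = -54.7500 * 1.0000000000 * 0.3569242602 * 0.1100 / (2 * 1.2247448714) = -0.8775608730
Term 2 = 0.0560 * 56.3900 * 0.9194312561 * 0.3680326033 = 1.0685520425
Term 3 = 0 (no dividend yield, q = 0)
Theta = -0.8775608730 + (1.0685520425) + (0.0000000000) = 0.190991


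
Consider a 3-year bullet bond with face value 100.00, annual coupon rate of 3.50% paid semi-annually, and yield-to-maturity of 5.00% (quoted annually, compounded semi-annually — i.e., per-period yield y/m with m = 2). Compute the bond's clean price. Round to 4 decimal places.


Coupon per period c = face * coupon_rate / m = 1.750000
Periods per year m = 2; per-period yield y/m = 0.025000
Number of cashflows N = 6
Cashflows (t years, CF_t, discount factor 1/(1+y/m)^(m*t), PV):
  t = 0.5000: CF_t = 1.750000, DF = 0.975610, PV = 1.707317
  t = 1.0000: CF_t = 1.750000, DF = 0.951814, PV = 1.665675
  t = 1.5000: CF_t = 1.750000, DF = 0.928599, PV = 1.625049
  t = 2.0000: CF_t = 1.750000, DF = 0.905951, PV = 1.585414
  t = 2.5000: CF_t = 1.750000, DF = 0.883854, PV = 1.546745
  t = 3.0000: CF_t = 101.750000, DF = 0.862297, PV = 87.738706
Price P = sum_t PV_t = 95.868906

Answer: Price = 95.8689


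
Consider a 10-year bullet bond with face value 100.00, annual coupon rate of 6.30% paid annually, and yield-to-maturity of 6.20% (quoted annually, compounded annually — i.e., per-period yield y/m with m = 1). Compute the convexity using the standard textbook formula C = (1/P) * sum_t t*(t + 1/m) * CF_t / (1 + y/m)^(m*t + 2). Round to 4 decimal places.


Coupon per period c = face * coupon_rate / m = 6.300000
Periods per year m = 1; per-period yield y/m = 0.062000
Number of cashflows N = 10
Cashflows (t years, CF_t, discount factor 1/(1+y/m)^(m*t), PV):
  t = 1.0000: CF_t = 6.300000, DF = 0.941620, PV = 5.932203
  t = 2.0000: CF_t = 6.300000, DF = 0.886647, PV = 5.585879
  t = 3.0000: CF_t = 6.300000, DF = 0.834885, PV = 5.259773
  t = 4.0000: CF_t = 6.300000, DF = 0.786144, PV = 4.952705
  t = 5.0000: CF_t = 6.300000, DF = 0.740248, PV = 4.663564
  t = 6.0000: CF_t = 6.300000, DF = 0.697032, PV = 4.391303
  t = 7.0000: CF_t = 6.300000, DF = 0.656339, PV = 4.134937
  t = 8.0000: CF_t = 6.300000, DF = 0.618022, PV = 3.893538
  t = 9.0000: CF_t = 6.300000, DF = 0.581942, PV = 3.666232
  t = 10.0000: CF_t = 106.300000, DF = 0.547968, PV = 58.248949
Price P = sum_t PV_t = 100.729085
Convexity numerator sum_t t*(t + 1/m) * CF_t / (1+y/m)^(m*t + 2):
  t = 1.0000: term = 10.519546
  t = 2.0000: term = 29.716231
  t = 3.0000: term = 55.962771
  t = 4.0000: term = 87.826069
  t = 5.0000: term = 124.048120
  t = 6.0000: term = 163.528595
  t = 7.0000: term = 205.308971
  t = 8.0000: term = 248.558076
  t = 9.0000: term = 292.558941
  t = 10.0000: term = 5681.091037
Convexity = (1/P) * sum = 6899.118357 / 100.729085 = 68.491820

Answer: Convexity = 68.4918


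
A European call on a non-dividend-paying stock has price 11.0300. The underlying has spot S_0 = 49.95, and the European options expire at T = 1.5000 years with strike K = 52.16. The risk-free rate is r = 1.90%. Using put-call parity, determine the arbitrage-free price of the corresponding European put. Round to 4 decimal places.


Put-call parity: C - P = S_0 * exp(-qT) - K * exp(-rT).
S_0 * exp(-qT) = 49.9500 * 1.00000000 = 49.95000000
K * exp(-rT) = 52.1600 * 0.97190229 = 50.69442366
P = C - S*exp(-qT) + K*exp(-rT)
P = 11.0300 - 49.95000000 + 50.69442366 = 11.7744

Answer: Put price = 11.7744


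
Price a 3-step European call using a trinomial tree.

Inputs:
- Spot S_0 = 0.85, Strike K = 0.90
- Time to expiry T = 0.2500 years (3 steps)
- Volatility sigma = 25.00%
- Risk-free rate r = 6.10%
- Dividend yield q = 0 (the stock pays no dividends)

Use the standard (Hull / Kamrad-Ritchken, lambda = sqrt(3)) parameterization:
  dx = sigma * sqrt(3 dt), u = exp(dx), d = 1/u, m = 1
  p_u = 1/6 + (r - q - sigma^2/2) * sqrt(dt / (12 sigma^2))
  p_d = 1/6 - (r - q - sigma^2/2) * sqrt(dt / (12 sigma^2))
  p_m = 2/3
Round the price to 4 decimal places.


dt = T/N = 0.083333; dx = sigma*sqrt(3*dt) = 0.125000
u = exp(dx) = 1.133148; d = 1/u = 0.882497
p_u = 0.176583, p_m = 0.666667, p_d = 0.156750
Discount per step: exp(-r*dt) = 0.994930
Stock lattice S(k, j) with j the centered position index:
  k=0: S(0,+0) = 0.8500
  k=1: S(1,-1) = 0.7501; S(1,+0) = 0.8500; S(1,+1) = 0.9632
  k=2: S(2,-2) = 0.6620; S(2,-1) = 0.7501; S(2,+0) = 0.8500; S(2,+1) = 0.9632; S(2,+2) = 1.0914
  k=3: S(3,-3) = 0.5842; S(3,-2) = 0.6620; S(3,-1) = 0.7501; S(3,+0) = 0.8500; S(3,+1) = 0.9632; S(3,+2) = 1.0914; S(3,+3) = 1.2367
Terminal payoffs V(N, j) = max(S_T - K, 0):
  V(3,-3) = 0.000000; V(3,-2) = 0.000000; V(3,-1) = 0.000000; V(3,+0) = 0.000000; V(3,+1) = 0.063176; V(3,+2) = 0.191422; V(3,+3) = 0.336743
Backward induction: V(k, j) = exp(-r*dt) * [p_u * V(k+1, j+1) + p_m * V(k+1, j) + p_d * V(k+1, j-1)]
  V(2,-2) = exp(-r*dt) * [p_u*0.000000 + p_m*0.000000 + p_d*0.000000] = 0.000000
  V(2,-1) = exp(-r*dt) * [p_u*0.000000 + p_m*0.000000 + p_d*0.000000] = 0.000000
  V(2,+0) = exp(-r*dt) * [p_u*0.063176 + p_m*0.000000 + p_d*0.000000] = 0.011099
  V(2,+1) = exp(-r*dt) * [p_u*0.191422 + p_m*0.063176 + p_d*0.000000] = 0.075534
  V(2,+2) = exp(-r*dt) * [p_u*0.336743 + p_m*0.191422 + p_d*0.063176] = 0.195982
  V(1,-1) = exp(-r*dt) * [p_u*0.011099 + p_m*0.000000 + p_d*0.000000] = 0.001950
  V(1,+0) = exp(-r*dt) * [p_u*0.075534 + p_m*0.011099 + p_d*0.000000] = 0.020632
  V(1,+1) = exp(-r*dt) * [p_u*0.195982 + p_m*0.075534 + p_d*0.011099] = 0.086264
  V(0,+0) = exp(-r*dt) * [p_u*0.086264 + p_m*0.020632 + p_d*0.001950] = 0.029145

Answer: Price = V(0,0) = 0.0291


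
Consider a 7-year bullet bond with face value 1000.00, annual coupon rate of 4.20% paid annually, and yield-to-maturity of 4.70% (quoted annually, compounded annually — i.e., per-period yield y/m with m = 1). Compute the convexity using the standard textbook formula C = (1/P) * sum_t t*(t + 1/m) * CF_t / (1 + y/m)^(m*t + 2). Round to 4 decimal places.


Answer: Convexity = 43.3188

Derivation:
Coupon per period c = face * coupon_rate / m = 42.000000
Periods per year m = 1; per-period yield y/m = 0.047000
Number of cashflows N = 7
Cashflows (t years, CF_t, discount factor 1/(1+y/m)^(m*t), PV):
  t = 1.0000: CF_t = 42.000000, DF = 0.955110, PV = 40.114613
  t = 2.0000: CF_t = 42.000000, DF = 0.912235, PV = 38.313862
  t = 3.0000: CF_t = 42.000000, DF = 0.871284, PV = 36.593946
  t = 4.0000: CF_t = 42.000000, DF = 0.832172, PV = 34.951238
  t = 5.0000: CF_t = 42.000000, DF = 0.794816, PV = 33.382271
  t = 6.0000: CF_t = 42.000000, DF = 0.759137, PV = 31.883736
  t = 7.0000: CF_t = 1042.000000, DF = 0.725059, PV = 755.511270
Price P = sum_t PV_t = 970.750936
Convexity numerator sum_t t*(t + 1/m) * CF_t / (1+y/m)^(m*t + 2):
  t = 1.0000: term = 73.187892
  t = 2.0000: term = 209.707428
  t = 3.0000: term = 400.587255
  t = 4.0000: term = 637.674714
  t = 5.0000: term = 913.574089
  t = 6.0000: term = 1221.589039
  t = 7.0000: term = 38595.405739
Convexity = (1/P) * sum = 42051.726156 / 970.750936 = 43.318759


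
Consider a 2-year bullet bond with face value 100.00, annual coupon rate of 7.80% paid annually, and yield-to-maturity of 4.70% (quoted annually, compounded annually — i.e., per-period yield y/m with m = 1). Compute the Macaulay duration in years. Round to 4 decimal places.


Coupon per period c = face * coupon_rate / m = 7.800000
Periods per year m = 1; per-period yield y/m = 0.047000
Number of cashflows N = 2
Cashflows (t years, CF_t, discount factor 1/(1+y/m)^(m*t), PV):
  t = 1.0000: CF_t = 7.800000, DF = 0.955110, PV = 7.449857
  t = 2.0000: CF_t = 107.800000, DF = 0.912235, PV = 98.338912
Price P = sum_t PV_t = 105.788768
Macaulay numerator sum_t t * PV_t:
  t * PV_t at t = 1.0000: 7.449857
  t * PV_t at t = 2.0000: 196.677823
Macaulay duration D = (sum_t t * PV_t) / P = 204.127680 / 105.788768 = 1.929578

Answer: Macaulay duration = 1.9296 years


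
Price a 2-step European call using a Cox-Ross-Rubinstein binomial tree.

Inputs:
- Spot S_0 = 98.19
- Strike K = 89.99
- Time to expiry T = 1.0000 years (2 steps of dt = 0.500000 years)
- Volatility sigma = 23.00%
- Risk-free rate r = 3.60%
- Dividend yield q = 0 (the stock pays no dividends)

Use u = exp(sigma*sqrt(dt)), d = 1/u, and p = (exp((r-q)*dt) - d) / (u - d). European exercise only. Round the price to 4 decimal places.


dt = T/N = 0.500000
u = exp(sigma*sqrt(dt)) = 1.176607; d = 1/u = 0.849902
p = (exp((r-q)*dt) - d) / (u - d) = 0.515025
Discount per step: exp(-r*dt) = 0.982161
Stock lattice S(k, i) with i counting down-moves:
  k=0: S(0,0) = 98.1900
  k=1: S(1,0) = 115.5310; S(1,1) = 83.4518
  k=2: S(2,0) = 135.9345; S(2,1) = 98.1900; S(2,2) = 70.9259
Terminal payoffs V(N, i) = max(S_T - K, 0):
  V(2,0) = 45.944547; V(2,1) = 8.200000; V(2,2) = 0.000000
Backward induction: V(k, i) = exp(-r*dt) * [p * V(k+1, i) + (1-p) * V(k+1, i+1)].
  V(1,0) = exp(-r*dt) * [p*45.944547 + (1-p)*8.200000] = 27.146334
  V(1,1) = exp(-r*dt) * [p*8.200000 + (1-p)*0.000000] = 4.147869
  V(0,0) = exp(-r*dt) * [p*27.146334 + (1-p)*4.147869] = 15.707365

Answer: Price = V(0,0) = 15.7074


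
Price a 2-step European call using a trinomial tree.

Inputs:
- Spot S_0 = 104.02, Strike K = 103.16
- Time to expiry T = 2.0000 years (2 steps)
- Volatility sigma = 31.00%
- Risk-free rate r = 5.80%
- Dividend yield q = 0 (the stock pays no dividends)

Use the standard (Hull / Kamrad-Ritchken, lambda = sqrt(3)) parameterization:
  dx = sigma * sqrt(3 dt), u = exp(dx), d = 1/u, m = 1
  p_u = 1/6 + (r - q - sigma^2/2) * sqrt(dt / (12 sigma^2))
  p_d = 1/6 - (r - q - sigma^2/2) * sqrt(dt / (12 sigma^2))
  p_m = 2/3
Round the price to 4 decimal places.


Answer: Price = V(0,0) = 21.5534

Derivation:
dt = T/N = 1.000000; dx = sigma*sqrt(3*dt) = 0.536936
u = exp(dx) = 1.710757; d = 1/u = 0.584537
p_u = 0.175932, p_m = 0.666667, p_d = 0.157401
Discount per step: exp(-r*dt) = 0.943650
Stock lattice S(k, j) with j the centered position index:
  k=0: S(0,+0) = 104.0200
  k=1: S(1,-1) = 60.8035; S(1,+0) = 104.0200; S(1,+1) = 177.9529
  k=2: S(2,-2) = 35.5419; S(2,-1) = 60.8035; S(2,+0) = 104.0200; S(2,+1) = 177.9529; S(2,+2) = 304.4341
Terminal payoffs V(N, j) = max(S_T - K, 0):
  V(2,-2) = 0.000000; V(2,-1) = 0.000000; V(2,+0) = 0.860000; V(2,+1) = 74.792905; V(2,+2) = 201.274114
Backward induction: V(k, j) = exp(-r*dt) * [p_u * V(k+1, j+1) + p_m * V(k+1, j) + p_d * V(k+1, j-1)]
  V(1,-1) = exp(-r*dt) * [p_u*0.860000 + p_m*0.000000 + p_d*0.000000] = 0.142776
  V(1,+0) = exp(-r*dt) * [p_u*74.792905 + p_m*0.860000 + p_d*0.000000] = 12.958026
  V(1,+1) = exp(-r*dt) * [p_u*201.274114 + p_m*74.792905 + p_d*0.860000] = 80.595161
  V(0,+0) = exp(-r*dt) * [p_u*80.595161 + p_m*12.958026 + p_d*0.142776] = 21.553381


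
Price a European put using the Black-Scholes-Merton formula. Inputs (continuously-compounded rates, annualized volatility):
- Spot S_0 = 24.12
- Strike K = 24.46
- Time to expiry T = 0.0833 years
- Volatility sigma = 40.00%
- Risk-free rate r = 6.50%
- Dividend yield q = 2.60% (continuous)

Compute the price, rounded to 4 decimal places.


d1 = (ln(S/K) + (r - q + 0.5*sigma^2) * T) / (sigma * sqrt(T)) = -0.03538472
d2 = d1 - sigma * sqrt(T) = -0.15083168
exp(-rT) = 0.99460013; exp(-qT) = 0.99783654
P = K * exp(-rT) * N(-d2) - S_0 * exp(-qT) * N(-d1)
N(-d1) = 0.51411352; N(-d2) = 0.55994575
P = 24.4600 * 0.99460013 * 0.55994575 - 24.1200 * 0.99783654 * 0.51411352 = 1.2487

Answer: Price = 1.2487
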